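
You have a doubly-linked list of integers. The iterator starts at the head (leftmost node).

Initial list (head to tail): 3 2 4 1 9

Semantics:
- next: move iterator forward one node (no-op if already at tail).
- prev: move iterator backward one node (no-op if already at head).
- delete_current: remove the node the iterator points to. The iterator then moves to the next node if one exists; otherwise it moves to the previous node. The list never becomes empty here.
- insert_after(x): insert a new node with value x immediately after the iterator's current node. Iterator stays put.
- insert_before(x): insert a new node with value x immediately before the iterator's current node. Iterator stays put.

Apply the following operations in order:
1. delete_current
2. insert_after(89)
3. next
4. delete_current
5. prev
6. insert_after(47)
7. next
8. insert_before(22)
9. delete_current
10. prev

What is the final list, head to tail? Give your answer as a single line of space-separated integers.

Answer: 2 22 4 1 9

Derivation:
After 1 (delete_current): list=[2, 4, 1, 9] cursor@2
After 2 (insert_after(89)): list=[2, 89, 4, 1, 9] cursor@2
After 3 (next): list=[2, 89, 4, 1, 9] cursor@89
After 4 (delete_current): list=[2, 4, 1, 9] cursor@4
After 5 (prev): list=[2, 4, 1, 9] cursor@2
After 6 (insert_after(47)): list=[2, 47, 4, 1, 9] cursor@2
After 7 (next): list=[2, 47, 4, 1, 9] cursor@47
After 8 (insert_before(22)): list=[2, 22, 47, 4, 1, 9] cursor@47
After 9 (delete_current): list=[2, 22, 4, 1, 9] cursor@4
After 10 (prev): list=[2, 22, 4, 1, 9] cursor@22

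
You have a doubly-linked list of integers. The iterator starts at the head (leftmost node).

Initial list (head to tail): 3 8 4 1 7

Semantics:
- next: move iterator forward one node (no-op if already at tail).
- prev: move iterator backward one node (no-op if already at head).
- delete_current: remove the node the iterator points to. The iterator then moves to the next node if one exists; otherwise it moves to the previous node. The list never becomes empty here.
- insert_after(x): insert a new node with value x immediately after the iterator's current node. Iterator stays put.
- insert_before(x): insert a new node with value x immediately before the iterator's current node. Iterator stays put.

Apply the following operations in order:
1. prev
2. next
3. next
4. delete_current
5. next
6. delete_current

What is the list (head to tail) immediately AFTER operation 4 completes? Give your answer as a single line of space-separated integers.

Answer: 3 8 1 7

Derivation:
After 1 (prev): list=[3, 8, 4, 1, 7] cursor@3
After 2 (next): list=[3, 8, 4, 1, 7] cursor@8
After 3 (next): list=[3, 8, 4, 1, 7] cursor@4
After 4 (delete_current): list=[3, 8, 1, 7] cursor@1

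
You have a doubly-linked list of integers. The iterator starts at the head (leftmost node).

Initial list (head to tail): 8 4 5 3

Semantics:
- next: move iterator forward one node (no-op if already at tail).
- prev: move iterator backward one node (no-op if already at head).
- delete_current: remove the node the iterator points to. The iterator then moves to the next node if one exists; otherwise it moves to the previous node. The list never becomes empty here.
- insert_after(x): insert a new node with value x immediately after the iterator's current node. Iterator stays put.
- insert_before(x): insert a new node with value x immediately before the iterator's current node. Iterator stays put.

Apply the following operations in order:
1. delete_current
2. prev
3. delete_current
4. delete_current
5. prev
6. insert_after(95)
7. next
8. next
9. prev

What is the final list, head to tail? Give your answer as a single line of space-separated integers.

Answer: 3 95

Derivation:
After 1 (delete_current): list=[4, 5, 3] cursor@4
After 2 (prev): list=[4, 5, 3] cursor@4
After 3 (delete_current): list=[5, 3] cursor@5
After 4 (delete_current): list=[3] cursor@3
After 5 (prev): list=[3] cursor@3
After 6 (insert_after(95)): list=[3, 95] cursor@3
After 7 (next): list=[3, 95] cursor@95
After 8 (next): list=[3, 95] cursor@95
After 9 (prev): list=[3, 95] cursor@3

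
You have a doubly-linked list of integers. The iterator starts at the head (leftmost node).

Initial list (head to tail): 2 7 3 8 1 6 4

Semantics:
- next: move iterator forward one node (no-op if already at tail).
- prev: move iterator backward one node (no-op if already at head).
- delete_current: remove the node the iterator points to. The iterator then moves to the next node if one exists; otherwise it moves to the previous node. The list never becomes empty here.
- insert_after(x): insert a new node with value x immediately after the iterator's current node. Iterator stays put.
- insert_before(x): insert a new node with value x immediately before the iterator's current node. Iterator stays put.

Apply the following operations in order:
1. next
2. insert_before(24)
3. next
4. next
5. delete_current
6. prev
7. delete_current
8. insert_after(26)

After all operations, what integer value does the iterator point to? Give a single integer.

Answer: 1

Derivation:
After 1 (next): list=[2, 7, 3, 8, 1, 6, 4] cursor@7
After 2 (insert_before(24)): list=[2, 24, 7, 3, 8, 1, 6, 4] cursor@7
After 3 (next): list=[2, 24, 7, 3, 8, 1, 6, 4] cursor@3
After 4 (next): list=[2, 24, 7, 3, 8, 1, 6, 4] cursor@8
After 5 (delete_current): list=[2, 24, 7, 3, 1, 6, 4] cursor@1
After 6 (prev): list=[2, 24, 7, 3, 1, 6, 4] cursor@3
After 7 (delete_current): list=[2, 24, 7, 1, 6, 4] cursor@1
After 8 (insert_after(26)): list=[2, 24, 7, 1, 26, 6, 4] cursor@1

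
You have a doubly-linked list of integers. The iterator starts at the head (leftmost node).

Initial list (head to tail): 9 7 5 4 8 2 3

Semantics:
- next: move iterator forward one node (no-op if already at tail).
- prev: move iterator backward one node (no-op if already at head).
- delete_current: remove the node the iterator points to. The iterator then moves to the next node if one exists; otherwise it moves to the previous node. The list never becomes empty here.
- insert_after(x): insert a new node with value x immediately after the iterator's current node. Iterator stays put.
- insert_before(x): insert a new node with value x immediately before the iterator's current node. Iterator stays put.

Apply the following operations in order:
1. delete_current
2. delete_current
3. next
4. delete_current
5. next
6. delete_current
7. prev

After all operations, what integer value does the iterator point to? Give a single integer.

Answer: 8

Derivation:
After 1 (delete_current): list=[7, 5, 4, 8, 2, 3] cursor@7
After 2 (delete_current): list=[5, 4, 8, 2, 3] cursor@5
After 3 (next): list=[5, 4, 8, 2, 3] cursor@4
After 4 (delete_current): list=[5, 8, 2, 3] cursor@8
After 5 (next): list=[5, 8, 2, 3] cursor@2
After 6 (delete_current): list=[5, 8, 3] cursor@3
After 7 (prev): list=[5, 8, 3] cursor@8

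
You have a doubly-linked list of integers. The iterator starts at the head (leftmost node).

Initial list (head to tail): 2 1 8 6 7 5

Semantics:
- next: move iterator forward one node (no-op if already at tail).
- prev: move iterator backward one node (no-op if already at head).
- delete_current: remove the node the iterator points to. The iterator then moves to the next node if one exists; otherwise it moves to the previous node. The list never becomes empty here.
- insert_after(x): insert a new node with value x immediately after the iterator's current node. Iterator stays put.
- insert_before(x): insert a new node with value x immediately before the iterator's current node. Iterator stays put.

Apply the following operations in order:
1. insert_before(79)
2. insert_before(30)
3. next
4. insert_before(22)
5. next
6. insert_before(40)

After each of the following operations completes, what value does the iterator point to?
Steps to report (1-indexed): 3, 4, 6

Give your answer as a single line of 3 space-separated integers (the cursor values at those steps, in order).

Answer: 1 1 8

Derivation:
After 1 (insert_before(79)): list=[79, 2, 1, 8, 6, 7, 5] cursor@2
After 2 (insert_before(30)): list=[79, 30, 2, 1, 8, 6, 7, 5] cursor@2
After 3 (next): list=[79, 30, 2, 1, 8, 6, 7, 5] cursor@1
After 4 (insert_before(22)): list=[79, 30, 2, 22, 1, 8, 6, 7, 5] cursor@1
After 5 (next): list=[79, 30, 2, 22, 1, 8, 6, 7, 5] cursor@8
After 6 (insert_before(40)): list=[79, 30, 2, 22, 1, 40, 8, 6, 7, 5] cursor@8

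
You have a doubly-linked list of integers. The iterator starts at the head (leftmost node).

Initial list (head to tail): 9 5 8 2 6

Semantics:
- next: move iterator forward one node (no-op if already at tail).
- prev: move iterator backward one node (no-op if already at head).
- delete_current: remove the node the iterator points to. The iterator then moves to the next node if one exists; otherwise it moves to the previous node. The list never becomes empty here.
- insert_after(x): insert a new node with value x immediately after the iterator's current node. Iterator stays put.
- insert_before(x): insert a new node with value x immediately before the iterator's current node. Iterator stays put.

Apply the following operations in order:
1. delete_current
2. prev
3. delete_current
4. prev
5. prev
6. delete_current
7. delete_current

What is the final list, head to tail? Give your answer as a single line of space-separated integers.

Answer: 6

Derivation:
After 1 (delete_current): list=[5, 8, 2, 6] cursor@5
After 2 (prev): list=[5, 8, 2, 6] cursor@5
After 3 (delete_current): list=[8, 2, 6] cursor@8
After 4 (prev): list=[8, 2, 6] cursor@8
After 5 (prev): list=[8, 2, 6] cursor@8
After 6 (delete_current): list=[2, 6] cursor@2
After 7 (delete_current): list=[6] cursor@6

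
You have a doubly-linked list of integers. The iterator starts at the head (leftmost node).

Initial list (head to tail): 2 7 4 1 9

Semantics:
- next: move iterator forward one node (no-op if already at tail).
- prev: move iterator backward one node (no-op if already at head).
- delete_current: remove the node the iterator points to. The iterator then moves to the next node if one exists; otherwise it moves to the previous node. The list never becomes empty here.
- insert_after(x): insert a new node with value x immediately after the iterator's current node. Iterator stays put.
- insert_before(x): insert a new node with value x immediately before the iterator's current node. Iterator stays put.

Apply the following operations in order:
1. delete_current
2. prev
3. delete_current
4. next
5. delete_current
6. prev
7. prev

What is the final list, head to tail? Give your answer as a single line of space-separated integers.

After 1 (delete_current): list=[7, 4, 1, 9] cursor@7
After 2 (prev): list=[7, 4, 1, 9] cursor@7
After 3 (delete_current): list=[4, 1, 9] cursor@4
After 4 (next): list=[4, 1, 9] cursor@1
After 5 (delete_current): list=[4, 9] cursor@9
After 6 (prev): list=[4, 9] cursor@4
After 7 (prev): list=[4, 9] cursor@4

Answer: 4 9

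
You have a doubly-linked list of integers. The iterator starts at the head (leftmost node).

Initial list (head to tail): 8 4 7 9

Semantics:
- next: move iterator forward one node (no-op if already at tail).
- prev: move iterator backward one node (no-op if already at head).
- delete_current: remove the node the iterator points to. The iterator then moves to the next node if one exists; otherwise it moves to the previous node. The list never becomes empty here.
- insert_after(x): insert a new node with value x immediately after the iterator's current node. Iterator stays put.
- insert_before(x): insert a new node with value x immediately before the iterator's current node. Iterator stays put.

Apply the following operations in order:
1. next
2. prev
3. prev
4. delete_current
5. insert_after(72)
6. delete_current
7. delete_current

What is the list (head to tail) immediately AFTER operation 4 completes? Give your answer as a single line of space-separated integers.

Answer: 4 7 9

Derivation:
After 1 (next): list=[8, 4, 7, 9] cursor@4
After 2 (prev): list=[8, 4, 7, 9] cursor@8
After 3 (prev): list=[8, 4, 7, 9] cursor@8
After 4 (delete_current): list=[4, 7, 9] cursor@4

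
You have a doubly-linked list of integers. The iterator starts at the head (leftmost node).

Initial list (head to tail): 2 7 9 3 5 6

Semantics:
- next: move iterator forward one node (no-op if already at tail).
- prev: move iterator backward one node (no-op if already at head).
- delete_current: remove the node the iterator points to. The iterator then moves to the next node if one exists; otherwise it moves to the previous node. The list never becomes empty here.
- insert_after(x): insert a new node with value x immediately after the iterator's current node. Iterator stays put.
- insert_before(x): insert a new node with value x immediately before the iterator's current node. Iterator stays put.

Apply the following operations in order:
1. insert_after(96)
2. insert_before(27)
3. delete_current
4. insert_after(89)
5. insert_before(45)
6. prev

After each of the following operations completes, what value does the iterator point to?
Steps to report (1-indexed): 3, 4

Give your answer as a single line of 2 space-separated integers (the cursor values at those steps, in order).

After 1 (insert_after(96)): list=[2, 96, 7, 9, 3, 5, 6] cursor@2
After 2 (insert_before(27)): list=[27, 2, 96, 7, 9, 3, 5, 6] cursor@2
After 3 (delete_current): list=[27, 96, 7, 9, 3, 5, 6] cursor@96
After 4 (insert_after(89)): list=[27, 96, 89, 7, 9, 3, 5, 6] cursor@96
After 5 (insert_before(45)): list=[27, 45, 96, 89, 7, 9, 3, 5, 6] cursor@96
After 6 (prev): list=[27, 45, 96, 89, 7, 9, 3, 5, 6] cursor@45

Answer: 96 96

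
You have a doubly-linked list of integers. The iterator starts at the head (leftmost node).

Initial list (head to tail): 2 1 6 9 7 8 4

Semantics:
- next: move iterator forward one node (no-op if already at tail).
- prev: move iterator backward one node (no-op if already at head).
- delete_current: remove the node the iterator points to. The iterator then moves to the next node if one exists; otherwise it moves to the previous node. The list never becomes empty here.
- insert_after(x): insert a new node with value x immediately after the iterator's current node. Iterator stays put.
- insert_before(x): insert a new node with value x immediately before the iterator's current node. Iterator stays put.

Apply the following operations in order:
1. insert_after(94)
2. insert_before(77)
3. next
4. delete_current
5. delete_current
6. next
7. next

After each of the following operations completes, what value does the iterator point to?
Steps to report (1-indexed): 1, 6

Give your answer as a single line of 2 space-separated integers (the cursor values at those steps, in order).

Answer: 2 9

Derivation:
After 1 (insert_after(94)): list=[2, 94, 1, 6, 9, 7, 8, 4] cursor@2
After 2 (insert_before(77)): list=[77, 2, 94, 1, 6, 9, 7, 8, 4] cursor@2
After 3 (next): list=[77, 2, 94, 1, 6, 9, 7, 8, 4] cursor@94
After 4 (delete_current): list=[77, 2, 1, 6, 9, 7, 8, 4] cursor@1
After 5 (delete_current): list=[77, 2, 6, 9, 7, 8, 4] cursor@6
After 6 (next): list=[77, 2, 6, 9, 7, 8, 4] cursor@9
After 7 (next): list=[77, 2, 6, 9, 7, 8, 4] cursor@7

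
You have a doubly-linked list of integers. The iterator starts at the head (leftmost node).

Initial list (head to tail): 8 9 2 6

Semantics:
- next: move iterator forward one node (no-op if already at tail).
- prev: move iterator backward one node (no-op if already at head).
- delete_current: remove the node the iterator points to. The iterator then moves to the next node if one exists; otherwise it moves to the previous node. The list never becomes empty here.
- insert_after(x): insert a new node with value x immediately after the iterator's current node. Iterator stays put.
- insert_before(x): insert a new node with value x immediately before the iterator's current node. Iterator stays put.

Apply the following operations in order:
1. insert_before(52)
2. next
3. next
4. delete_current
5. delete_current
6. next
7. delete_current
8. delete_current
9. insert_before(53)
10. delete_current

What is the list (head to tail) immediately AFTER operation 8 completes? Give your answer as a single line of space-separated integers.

After 1 (insert_before(52)): list=[52, 8, 9, 2, 6] cursor@8
After 2 (next): list=[52, 8, 9, 2, 6] cursor@9
After 3 (next): list=[52, 8, 9, 2, 6] cursor@2
After 4 (delete_current): list=[52, 8, 9, 6] cursor@6
After 5 (delete_current): list=[52, 8, 9] cursor@9
After 6 (next): list=[52, 8, 9] cursor@9
After 7 (delete_current): list=[52, 8] cursor@8
After 8 (delete_current): list=[52] cursor@52

Answer: 52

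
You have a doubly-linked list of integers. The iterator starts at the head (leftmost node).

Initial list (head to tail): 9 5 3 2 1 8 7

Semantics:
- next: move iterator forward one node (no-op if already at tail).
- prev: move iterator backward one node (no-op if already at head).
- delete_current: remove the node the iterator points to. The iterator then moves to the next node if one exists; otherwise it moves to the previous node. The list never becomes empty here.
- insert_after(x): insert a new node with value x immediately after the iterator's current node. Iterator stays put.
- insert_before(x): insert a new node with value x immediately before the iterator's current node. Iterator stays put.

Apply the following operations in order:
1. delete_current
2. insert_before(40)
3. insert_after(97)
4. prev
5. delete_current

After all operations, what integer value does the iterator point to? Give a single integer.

Answer: 5

Derivation:
After 1 (delete_current): list=[5, 3, 2, 1, 8, 7] cursor@5
After 2 (insert_before(40)): list=[40, 5, 3, 2, 1, 8, 7] cursor@5
After 3 (insert_after(97)): list=[40, 5, 97, 3, 2, 1, 8, 7] cursor@5
After 4 (prev): list=[40, 5, 97, 3, 2, 1, 8, 7] cursor@40
After 5 (delete_current): list=[5, 97, 3, 2, 1, 8, 7] cursor@5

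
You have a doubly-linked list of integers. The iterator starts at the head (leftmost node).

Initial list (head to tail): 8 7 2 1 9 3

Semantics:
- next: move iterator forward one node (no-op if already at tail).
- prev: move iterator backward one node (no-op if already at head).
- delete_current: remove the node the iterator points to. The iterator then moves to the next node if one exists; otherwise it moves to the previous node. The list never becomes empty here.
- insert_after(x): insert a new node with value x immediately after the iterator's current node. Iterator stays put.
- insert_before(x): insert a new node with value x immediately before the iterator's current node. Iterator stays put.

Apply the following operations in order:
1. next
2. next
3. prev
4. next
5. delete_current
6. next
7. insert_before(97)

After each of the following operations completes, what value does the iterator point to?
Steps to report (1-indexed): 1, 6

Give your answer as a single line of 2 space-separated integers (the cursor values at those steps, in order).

Answer: 7 9

Derivation:
After 1 (next): list=[8, 7, 2, 1, 9, 3] cursor@7
After 2 (next): list=[8, 7, 2, 1, 9, 3] cursor@2
After 3 (prev): list=[8, 7, 2, 1, 9, 3] cursor@7
After 4 (next): list=[8, 7, 2, 1, 9, 3] cursor@2
After 5 (delete_current): list=[8, 7, 1, 9, 3] cursor@1
After 6 (next): list=[8, 7, 1, 9, 3] cursor@9
After 7 (insert_before(97)): list=[8, 7, 1, 97, 9, 3] cursor@9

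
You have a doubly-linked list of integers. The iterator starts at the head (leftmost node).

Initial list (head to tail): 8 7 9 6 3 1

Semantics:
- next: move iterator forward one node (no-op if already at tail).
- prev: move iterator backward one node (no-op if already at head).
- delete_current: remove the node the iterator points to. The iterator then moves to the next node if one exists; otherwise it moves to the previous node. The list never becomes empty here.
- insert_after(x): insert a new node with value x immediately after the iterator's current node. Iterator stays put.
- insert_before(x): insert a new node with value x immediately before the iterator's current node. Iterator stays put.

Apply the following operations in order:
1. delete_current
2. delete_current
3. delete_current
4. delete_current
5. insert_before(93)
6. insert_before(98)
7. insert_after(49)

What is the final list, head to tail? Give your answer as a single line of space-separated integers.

After 1 (delete_current): list=[7, 9, 6, 3, 1] cursor@7
After 2 (delete_current): list=[9, 6, 3, 1] cursor@9
After 3 (delete_current): list=[6, 3, 1] cursor@6
After 4 (delete_current): list=[3, 1] cursor@3
After 5 (insert_before(93)): list=[93, 3, 1] cursor@3
After 6 (insert_before(98)): list=[93, 98, 3, 1] cursor@3
After 7 (insert_after(49)): list=[93, 98, 3, 49, 1] cursor@3

Answer: 93 98 3 49 1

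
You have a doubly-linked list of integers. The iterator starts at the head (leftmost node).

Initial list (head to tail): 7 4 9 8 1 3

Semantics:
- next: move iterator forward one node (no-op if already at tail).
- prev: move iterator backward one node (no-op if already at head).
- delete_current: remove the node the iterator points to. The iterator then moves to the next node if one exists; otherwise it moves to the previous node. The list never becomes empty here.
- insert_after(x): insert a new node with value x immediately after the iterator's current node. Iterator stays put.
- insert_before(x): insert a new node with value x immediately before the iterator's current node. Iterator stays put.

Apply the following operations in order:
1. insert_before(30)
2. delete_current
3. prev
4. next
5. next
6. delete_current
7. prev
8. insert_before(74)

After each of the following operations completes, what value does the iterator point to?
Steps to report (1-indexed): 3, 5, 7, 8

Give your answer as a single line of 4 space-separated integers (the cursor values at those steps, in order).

Answer: 30 9 4 4

Derivation:
After 1 (insert_before(30)): list=[30, 7, 4, 9, 8, 1, 3] cursor@7
After 2 (delete_current): list=[30, 4, 9, 8, 1, 3] cursor@4
After 3 (prev): list=[30, 4, 9, 8, 1, 3] cursor@30
After 4 (next): list=[30, 4, 9, 8, 1, 3] cursor@4
After 5 (next): list=[30, 4, 9, 8, 1, 3] cursor@9
After 6 (delete_current): list=[30, 4, 8, 1, 3] cursor@8
After 7 (prev): list=[30, 4, 8, 1, 3] cursor@4
After 8 (insert_before(74)): list=[30, 74, 4, 8, 1, 3] cursor@4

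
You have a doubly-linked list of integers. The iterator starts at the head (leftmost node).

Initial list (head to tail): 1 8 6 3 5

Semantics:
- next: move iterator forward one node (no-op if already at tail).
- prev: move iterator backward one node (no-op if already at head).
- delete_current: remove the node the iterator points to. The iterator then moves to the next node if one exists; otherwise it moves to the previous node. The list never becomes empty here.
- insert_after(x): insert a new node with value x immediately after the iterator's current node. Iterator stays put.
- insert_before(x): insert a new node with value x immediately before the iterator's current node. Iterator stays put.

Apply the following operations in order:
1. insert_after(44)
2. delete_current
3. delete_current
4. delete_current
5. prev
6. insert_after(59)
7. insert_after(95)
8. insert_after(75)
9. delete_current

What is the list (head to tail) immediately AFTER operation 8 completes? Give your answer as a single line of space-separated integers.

Answer: 6 75 95 59 3 5

Derivation:
After 1 (insert_after(44)): list=[1, 44, 8, 6, 3, 5] cursor@1
After 2 (delete_current): list=[44, 8, 6, 3, 5] cursor@44
After 3 (delete_current): list=[8, 6, 3, 5] cursor@8
After 4 (delete_current): list=[6, 3, 5] cursor@6
After 5 (prev): list=[6, 3, 5] cursor@6
After 6 (insert_after(59)): list=[6, 59, 3, 5] cursor@6
After 7 (insert_after(95)): list=[6, 95, 59, 3, 5] cursor@6
After 8 (insert_after(75)): list=[6, 75, 95, 59, 3, 5] cursor@6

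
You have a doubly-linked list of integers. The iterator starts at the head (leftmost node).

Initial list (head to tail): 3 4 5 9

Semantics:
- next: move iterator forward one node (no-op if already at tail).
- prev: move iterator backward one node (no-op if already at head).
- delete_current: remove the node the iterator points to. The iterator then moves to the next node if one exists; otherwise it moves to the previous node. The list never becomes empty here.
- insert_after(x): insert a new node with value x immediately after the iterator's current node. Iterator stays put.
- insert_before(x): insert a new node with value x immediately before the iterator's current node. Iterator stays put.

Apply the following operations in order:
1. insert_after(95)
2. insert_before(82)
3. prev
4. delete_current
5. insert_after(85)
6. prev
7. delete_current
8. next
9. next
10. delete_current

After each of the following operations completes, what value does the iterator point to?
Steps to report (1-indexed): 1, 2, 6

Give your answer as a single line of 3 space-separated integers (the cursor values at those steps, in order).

Answer: 3 3 3

Derivation:
After 1 (insert_after(95)): list=[3, 95, 4, 5, 9] cursor@3
After 2 (insert_before(82)): list=[82, 3, 95, 4, 5, 9] cursor@3
After 3 (prev): list=[82, 3, 95, 4, 5, 9] cursor@82
After 4 (delete_current): list=[3, 95, 4, 5, 9] cursor@3
After 5 (insert_after(85)): list=[3, 85, 95, 4, 5, 9] cursor@3
After 6 (prev): list=[3, 85, 95, 4, 5, 9] cursor@3
After 7 (delete_current): list=[85, 95, 4, 5, 9] cursor@85
After 8 (next): list=[85, 95, 4, 5, 9] cursor@95
After 9 (next): list=[85, 95, 4, 5, 9] cursor@4
After 10 (delete_current): list=[85, 95, 5, 9] cursor@5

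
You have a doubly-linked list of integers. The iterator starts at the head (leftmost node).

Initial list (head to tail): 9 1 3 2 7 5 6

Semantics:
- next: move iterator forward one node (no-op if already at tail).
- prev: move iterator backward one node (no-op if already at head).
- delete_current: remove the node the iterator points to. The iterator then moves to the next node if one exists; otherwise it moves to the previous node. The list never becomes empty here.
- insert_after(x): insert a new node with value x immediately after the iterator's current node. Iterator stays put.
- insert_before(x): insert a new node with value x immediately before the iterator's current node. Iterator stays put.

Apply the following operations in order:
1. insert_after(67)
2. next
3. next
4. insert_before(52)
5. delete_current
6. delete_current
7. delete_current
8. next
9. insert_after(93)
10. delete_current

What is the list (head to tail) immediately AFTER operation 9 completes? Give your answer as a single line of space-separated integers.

Answer: 9 67 52 7 5 93 6

Derivation:
After 1 (insert_after(67)): list=[9, 67, 1, 3, 2, 7, 5, 6] cursor@9
After 2 (next): list=[9, 67, 1, 3, 2, 7, 5, 6] cursor@67
After 3 (next): list=[9, 67, 1, 3, 2, 7, 5, 6] cursor@1
After 4 (insert_before(52)): list=[9, 67, 52, 1, 3, 2, 7, 5, 6] cursor@1
After 5 (delete_current): list=[9, 67, 52, 3, 2, 7, 5, 6] cursor@3
After 6 (delete_current): list=[9, 67, 52, 2, 7, 5, 6] cursor@2
After 7 (delete_current): list=[9, 67, 52, 7, 5, 6] cursor@7
After 8 (next): list=[9, 67, 52, 7, 5, 6] cursor@5
After 9 (insert_after(93)): list=[9, 67, 52, 7, 5, 93, 6] cursor@5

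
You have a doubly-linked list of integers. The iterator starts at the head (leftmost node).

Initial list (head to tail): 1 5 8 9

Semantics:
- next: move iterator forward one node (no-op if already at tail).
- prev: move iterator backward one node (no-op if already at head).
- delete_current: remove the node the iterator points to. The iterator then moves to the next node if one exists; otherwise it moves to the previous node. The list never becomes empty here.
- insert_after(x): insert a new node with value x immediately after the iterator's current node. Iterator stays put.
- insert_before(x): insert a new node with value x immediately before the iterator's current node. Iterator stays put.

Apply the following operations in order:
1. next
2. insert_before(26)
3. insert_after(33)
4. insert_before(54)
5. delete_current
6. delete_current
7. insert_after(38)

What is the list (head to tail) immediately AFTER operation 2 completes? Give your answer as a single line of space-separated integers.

Answer: 1 26 5 8 9

Derivation:
After 1 (next): list=[1, 5, 8, 9] cursor@5
After 2 (insert_before(26)): list=[1, 26, 5, 8, 9] cursor@5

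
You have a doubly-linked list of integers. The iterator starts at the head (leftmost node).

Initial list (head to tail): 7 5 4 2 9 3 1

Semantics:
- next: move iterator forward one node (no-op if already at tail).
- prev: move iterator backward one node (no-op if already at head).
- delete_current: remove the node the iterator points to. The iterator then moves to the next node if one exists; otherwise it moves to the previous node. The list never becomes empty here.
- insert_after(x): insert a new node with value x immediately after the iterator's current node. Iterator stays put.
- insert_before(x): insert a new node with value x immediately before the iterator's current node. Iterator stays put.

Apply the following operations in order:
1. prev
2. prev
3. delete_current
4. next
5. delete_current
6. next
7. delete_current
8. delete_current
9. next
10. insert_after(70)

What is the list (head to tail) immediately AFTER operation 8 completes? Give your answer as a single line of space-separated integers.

Answer: 5 2 1

Derivation:
After 1 (prev): list=[7, 5, 4, 2, 9, 3, 1] cursor@7
After 2 (prev): list=[7, 5, 4, 2, 9, 3, 1] cursor@7
After 3 (delete_current): list=[5, 4, 2, 9, 3, 1] cursor@5
After 4 (next): list=[5, 4, 2, 9, 3, 1] cursor@4
After 5 (delete_current): list=[5, 2, 9, 3, 1] cursor@2
After 6 (next): list=[5, 2, 9, 3, 1] cursor@9
After 7 (delete_current): list=[5, 2, 3, 1] cursor@3
After 8 (delete_current): list=[5, 2, 1] cursor@1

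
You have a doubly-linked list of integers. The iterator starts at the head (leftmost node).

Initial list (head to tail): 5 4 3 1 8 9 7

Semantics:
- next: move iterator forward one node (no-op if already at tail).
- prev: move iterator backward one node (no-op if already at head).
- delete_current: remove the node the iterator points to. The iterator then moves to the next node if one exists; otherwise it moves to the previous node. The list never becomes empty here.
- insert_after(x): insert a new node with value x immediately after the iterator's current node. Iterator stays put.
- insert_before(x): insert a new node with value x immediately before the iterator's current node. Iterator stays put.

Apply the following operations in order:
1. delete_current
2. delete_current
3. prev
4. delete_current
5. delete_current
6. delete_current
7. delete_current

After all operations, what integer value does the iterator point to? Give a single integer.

Answer: 7

Derivation:
After 1 (delete_current): list=[4, 3, 1, 8, 9, 7] cursor@4
After 2 (delete_current): list=[3, 1, 8, 9, 7] cursor@3
After 3 (prev): list=[3, 1, 8, 9, 7] cursor@3
After 4 (delete_current): list=[1, 8, 9, 7] cursor@1
After 5 (delete_current): list=[8, 9, 7] cursor@8
After 6 (delete_current): list=[9, 7] cursor@9
After 7 (delete_current): list=[7] cursor@7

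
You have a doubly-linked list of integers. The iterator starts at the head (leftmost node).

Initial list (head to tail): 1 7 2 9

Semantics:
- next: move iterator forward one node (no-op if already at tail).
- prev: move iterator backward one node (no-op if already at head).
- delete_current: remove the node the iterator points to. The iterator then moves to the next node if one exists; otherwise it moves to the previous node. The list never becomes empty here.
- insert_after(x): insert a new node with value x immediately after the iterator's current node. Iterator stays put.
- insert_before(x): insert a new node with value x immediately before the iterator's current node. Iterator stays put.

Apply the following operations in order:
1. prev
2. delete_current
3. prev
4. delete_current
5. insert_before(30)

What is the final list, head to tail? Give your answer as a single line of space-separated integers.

After 1 (prev): list=[1, 7, 2, 9] cursor@1
After 2 (delete_current): list=[7, 2, 9] cursor@7
After 3 (prev): list=[7, 2, 9] cursor@7
After 4 (delete_current): list=[2, 9] cursor@2
After 5 (insert_before(30)): list=[30, 2, 9] cursor@2

Answer: 30 2 9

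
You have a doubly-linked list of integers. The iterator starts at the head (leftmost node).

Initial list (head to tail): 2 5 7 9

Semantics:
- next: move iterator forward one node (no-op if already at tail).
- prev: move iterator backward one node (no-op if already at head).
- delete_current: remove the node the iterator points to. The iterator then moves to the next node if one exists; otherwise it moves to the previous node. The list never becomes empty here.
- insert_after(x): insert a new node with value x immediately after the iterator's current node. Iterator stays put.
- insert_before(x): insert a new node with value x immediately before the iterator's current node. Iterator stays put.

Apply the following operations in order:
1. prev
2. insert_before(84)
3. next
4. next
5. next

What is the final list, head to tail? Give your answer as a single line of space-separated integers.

Answer: 84 2 5 7 9

Derivation:
After 1 (prev): list=[2, 5, 7, 9] cursor@2
After 2 (insert_before(84)): list=[84, 2, 5, 7, 9] cursor@2
After 3 (next): list=[84, 2, 5, 7, 9] cursor@5
After 4 (next): list=[84, 2, 5, 7, 9] cursor@7
After 5 (next): list=[84, 2, 5, 7, 9] cursor@9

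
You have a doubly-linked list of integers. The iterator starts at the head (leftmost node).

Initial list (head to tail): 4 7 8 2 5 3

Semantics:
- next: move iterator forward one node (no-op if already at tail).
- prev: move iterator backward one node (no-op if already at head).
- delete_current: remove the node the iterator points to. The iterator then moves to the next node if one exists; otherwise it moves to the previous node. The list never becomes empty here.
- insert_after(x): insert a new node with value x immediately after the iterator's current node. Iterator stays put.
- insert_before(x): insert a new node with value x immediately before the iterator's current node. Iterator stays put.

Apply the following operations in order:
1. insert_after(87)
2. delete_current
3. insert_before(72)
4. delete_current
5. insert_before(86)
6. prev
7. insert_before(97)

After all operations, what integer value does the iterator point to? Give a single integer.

After 1 (insert_after(87)): list=[4, 87, 7, 8, 2, 5, 3] cursor@4
After 2 (delete_current): list=[87, 7, 8, 2, 5, 3] cursor@87
After 3 (insert_before(72)): list=[72, 87, 7, 8, 2, 5, 3] cursor@87
After 4 (delete_current): list=[72, 7, 8, 2, 5, 3] cursor@7
After 5 (insert_before(86)): list=[72, 86, 7, 8, 2, 5, 3] cursor@7
After 6 (prev): list=[72, 86, 7, 8, 2, 5, 3] cursor@86
After 7 (insert_before(97)): list=[72, 97, 86, 7, 8, 2, 5, 3] cursor@86

Answer: 86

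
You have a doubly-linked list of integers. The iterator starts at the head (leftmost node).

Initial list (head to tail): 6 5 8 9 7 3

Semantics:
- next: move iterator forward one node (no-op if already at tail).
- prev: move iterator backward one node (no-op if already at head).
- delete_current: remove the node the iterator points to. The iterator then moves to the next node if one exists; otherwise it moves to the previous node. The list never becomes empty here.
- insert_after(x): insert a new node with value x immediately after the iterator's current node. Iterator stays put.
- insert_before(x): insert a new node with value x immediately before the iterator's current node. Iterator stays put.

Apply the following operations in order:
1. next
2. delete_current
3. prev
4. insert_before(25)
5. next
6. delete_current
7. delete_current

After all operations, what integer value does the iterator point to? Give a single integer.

Answer: 7

Derivation:
After 1 (next): list=[6, 5, 8, 9, 7, 3] cursor@5
After 2 (delete_current): list=[6, 8, 9, 7, 3] cursor@8
After 3 (prev): list=[6, 8, 9, 7, 3] cursor@6
After 4 (insert_before(25)): list=[25, 6, 8, 9, 7, 3] cursor@6
After 5 (next): list=[25, 6, 8, 9, 7, 3] cursor@8
After 6 (delete_current): list=[25, 6, 9, 7, 3] cursor@9
After 7 (delete_current): list=[25, 6, 7, 3] cursor@7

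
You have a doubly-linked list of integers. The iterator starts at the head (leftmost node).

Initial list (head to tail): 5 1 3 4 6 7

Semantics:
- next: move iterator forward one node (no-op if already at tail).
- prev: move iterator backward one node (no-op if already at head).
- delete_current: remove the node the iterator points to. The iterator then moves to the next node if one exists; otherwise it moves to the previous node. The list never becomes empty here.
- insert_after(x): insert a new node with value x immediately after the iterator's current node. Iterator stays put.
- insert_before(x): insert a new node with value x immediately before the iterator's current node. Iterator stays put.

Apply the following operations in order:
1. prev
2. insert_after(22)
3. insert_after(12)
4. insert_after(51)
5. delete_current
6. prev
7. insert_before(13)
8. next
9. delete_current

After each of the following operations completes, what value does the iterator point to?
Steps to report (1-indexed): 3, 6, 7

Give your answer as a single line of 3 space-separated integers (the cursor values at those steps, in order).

Answer: 5 51 51

Derivation:
After 1 (prev): list=[5, 1, 3, 4, 6, 7] cursor@5
After 2 (insert_after(22)): list=[5, 22, 1, 3, 4, 6, 7] cursor@5
After 3 (insert_after(12)): list=[5, 12, 22, 1, 3, 4, 6, 7] cursor@5
After 4 (insert_after(51)): list=[5, 51, 12, 22, 1, 3, 4, 6, 7] cursor@5
After 5 (delete_current): list=[51, 12, 22, 1, 3, 4, 6, 7] cursor@51
After 6 (prev): list=[51, 12, 22, 1, 3, 4, 6, 7] cursor@51
After 7 (insert_before(13)): list=[13, 51, 12, 22, 1, 3, 4, 6, 7] cursor@51
After 8 (next): list=[13, 51, 12, 22, 1, 3, 4, 6, 7] cursor@12
After 9 (delete_current): list=[13, 51, 22, 1, 3, 4, 6, 7] cursor@22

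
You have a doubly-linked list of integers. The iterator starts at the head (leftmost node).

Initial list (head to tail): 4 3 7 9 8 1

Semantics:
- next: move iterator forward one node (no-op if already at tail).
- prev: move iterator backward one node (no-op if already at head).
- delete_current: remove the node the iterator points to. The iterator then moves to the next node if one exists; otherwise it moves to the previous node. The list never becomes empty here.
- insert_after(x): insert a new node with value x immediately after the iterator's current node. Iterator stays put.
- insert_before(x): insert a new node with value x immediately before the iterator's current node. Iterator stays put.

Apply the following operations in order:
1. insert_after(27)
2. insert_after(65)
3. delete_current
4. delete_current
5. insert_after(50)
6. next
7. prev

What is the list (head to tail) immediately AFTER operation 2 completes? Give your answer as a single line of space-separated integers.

After 1 (insert_after(27)): list=[4, 27, 3, 7, 9, 8, 1] cursor@4
After 2 (insert_after(65)): list=[4, 65, 27, 3, 7, 9, 8, 1] cursor@4

Answer: 4 65 27 3 7 9 8 1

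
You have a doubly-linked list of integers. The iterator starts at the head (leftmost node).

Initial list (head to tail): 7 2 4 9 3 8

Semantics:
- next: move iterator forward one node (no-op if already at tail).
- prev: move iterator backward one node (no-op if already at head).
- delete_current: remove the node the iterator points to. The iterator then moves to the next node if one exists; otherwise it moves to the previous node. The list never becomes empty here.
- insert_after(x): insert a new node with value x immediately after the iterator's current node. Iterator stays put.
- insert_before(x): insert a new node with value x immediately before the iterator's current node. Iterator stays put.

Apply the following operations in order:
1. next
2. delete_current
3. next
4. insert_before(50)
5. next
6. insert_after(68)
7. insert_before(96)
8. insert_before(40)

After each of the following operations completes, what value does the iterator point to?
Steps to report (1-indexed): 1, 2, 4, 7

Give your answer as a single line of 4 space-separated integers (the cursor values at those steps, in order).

After 1 (next): list=[7, 2, 4, 9, 3, 8] cursor@2
After 2 (delete_current): list=[7, 4, 9, 3, 8] cursor@4
After 3 (next): list=[7, 4, 9, 3, 8] cursor@9
After 4 (insert_before(50)): list=[7, 4, 50, 9, 3, 8] cursor@9
After 5 (next): list=[7, 4, 50, 9, 3, 8] cursor@3
After 6 (insert_after(68)): list=[7, 4, 50, 9, 3, 68, 8] cursor@3
After 7 (insert_before(96)): list=[7, 4, 50, 9, 96, 3, 68, 8] cursor@3
After 8 (insert_before(40)): list=[7, 4, 50, 9, 96, 40, 3, 68, 8] cursor@3

Answer: 2 4 9 3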